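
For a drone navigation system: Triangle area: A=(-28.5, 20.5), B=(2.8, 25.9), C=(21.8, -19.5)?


Area = |x_A(y_B-y_C) + x_B(y_C-y_A) + x_C(y_A-y_B)|/2
= |(-1293.9) + (-112) + (-117.72)|/2
= 1523.62/2 = 761.81

761.81


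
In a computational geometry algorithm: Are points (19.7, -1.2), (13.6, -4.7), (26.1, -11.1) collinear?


Cross product: (13.6-19.7)*((-11.1)-(-1.2)) - ((-4.7)-(-1.2))*(26.1-19.7)
= 82.79

No, not collinear


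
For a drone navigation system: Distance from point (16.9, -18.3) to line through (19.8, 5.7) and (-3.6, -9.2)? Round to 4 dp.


|cross product| = 518.39
|line direction| = sqrt(769.57) = 27.7411
Distance = 518.39/sqrt(769.57) = 18.6867

18.6867


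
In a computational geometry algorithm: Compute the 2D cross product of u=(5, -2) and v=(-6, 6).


u x v = u_x*v_y - u_y*v_x = 5*6 - (-2)*(-6)
= 30 - 12 = 18

18


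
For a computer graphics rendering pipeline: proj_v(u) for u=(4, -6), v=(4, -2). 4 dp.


u.v = 28, |v| = sqrt(20) = 4.4721
Scalar projection = u.v / |v| = 28 / sqrt(20) = 6.261

6.261


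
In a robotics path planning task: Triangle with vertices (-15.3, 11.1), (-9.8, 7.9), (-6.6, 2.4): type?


Side lengths squared: AB^2=40.49, BC^2=40.49, CA^2=151.38
Sorted: [40.49, 40.49, 151.38]
By sides: Isosceles, By angles: Obtuse

Isosceles, Obtuse


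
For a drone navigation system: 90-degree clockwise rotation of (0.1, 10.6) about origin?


90° CW: (x,y) -> (y, -x)
(0.1,10.6) -> (10.6, -0.1)

(10.6, -0.1)


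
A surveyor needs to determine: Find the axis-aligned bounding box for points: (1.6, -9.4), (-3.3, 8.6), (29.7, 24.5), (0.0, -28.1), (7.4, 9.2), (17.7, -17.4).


x range: [-3.3, 29.7]
y range: [-28.1, 24.5]
Bounding box: (-3.3,-28.1) to (29.7,24.5)

(-3.3,-28.1) to (29.7,24.5)


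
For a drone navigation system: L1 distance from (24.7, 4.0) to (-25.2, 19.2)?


|24.7-(-25.2)| + |4-19.2| = 49.9 + 15.2 = 65.1

65.1


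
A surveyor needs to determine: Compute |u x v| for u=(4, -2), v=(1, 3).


|u x v| = |4*3 - (-2)*1|
= |12 - (-2)| = 14

14


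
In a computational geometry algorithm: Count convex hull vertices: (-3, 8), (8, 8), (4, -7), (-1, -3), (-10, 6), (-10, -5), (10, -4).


Convex hull vertices (CCW): (-10, -5), (4, -7), (10, -4), (8, 8), (-3, 8), (-10, 6)
Count = 6

6


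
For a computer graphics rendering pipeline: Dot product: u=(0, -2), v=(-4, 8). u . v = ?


u . v = u_x*v_x + u_y*v_y = 0*(-4) + (-2)*8
= 0 + (-16) = -16

-16


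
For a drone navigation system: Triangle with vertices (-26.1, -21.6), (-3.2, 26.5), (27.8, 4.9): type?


Side lengths squared: AB^2=2838.02, BC^2=1427.56, CA^2=3607.46
Sorted: [1427.56, 2838.02, 3607.46]
By sides: Scalene, By angles: Acute

Scalene, Acute


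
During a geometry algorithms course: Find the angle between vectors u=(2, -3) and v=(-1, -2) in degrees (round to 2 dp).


u.v = 4, |u| = sqrt(13) = 3.6056, |v| = sqrt(5) = 2.2361
cos(theta) = u.v/(|u||v|) = 4/sqrt(65) = 0.496139
theta = acos(0.496139) = 60.26 degrees

60.26 degrees


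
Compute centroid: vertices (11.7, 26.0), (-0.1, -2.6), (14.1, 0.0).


Centroid = ((x_A+x_B+x_C)/3, (y_A+y_B+y_C)/3)
= ((11.7+(-0.1)+14.1)/3, (26+(-2.6)+0)/3)
= (8.5667, 7.8)

(8.5667, 7.8)


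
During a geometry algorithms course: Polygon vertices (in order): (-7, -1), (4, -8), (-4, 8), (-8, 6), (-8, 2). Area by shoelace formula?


Shoelace sum: ((-7)*(-8) - 4*(-1)) + (4*8 - (-4)*(-8)) + ((-4)*6 - (-8)*8) + ((-8)*2 - (-8)*6) + ((-8)*(-1) - (-7)*2)
= 154
Area = |154|/2 = 77

77


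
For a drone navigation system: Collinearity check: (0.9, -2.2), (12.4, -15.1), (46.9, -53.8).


Cross product: (12.4-0.9)*((-53.8)-(-2.2)) - ((-15.1)-(-2.2))*(46.9-0.9)
= 0

Yes, collinear


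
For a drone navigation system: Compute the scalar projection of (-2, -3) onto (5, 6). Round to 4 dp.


u.v = -28, |v| = sqrt(61) = 7.8102
Scalar projection = u.v / |v| = -28 / sqrt(61) = -3.585

-3.585


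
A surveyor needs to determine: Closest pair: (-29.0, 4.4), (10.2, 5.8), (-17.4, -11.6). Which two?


d(P0,P1) = 39.225, d(P0,P2) = 19.7626, d(P1,P2) = 32.627
Closest: P0 and P2

Closest pair: (-29.0, 4.4) and (-17.4, -11.6), distance = 19.7626


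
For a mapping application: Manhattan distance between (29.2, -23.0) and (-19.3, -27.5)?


|29.2-(-19.3)| + |(-23)-(-27.5)| = 48.5 + 4.5 = 53

53


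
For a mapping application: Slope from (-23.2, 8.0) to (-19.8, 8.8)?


slope = (y2-y1)/(x2-x1) = (8.8-8)/((-19.8)-(-23.2)) = 0.8/3.4 = 0.2353

0.2353


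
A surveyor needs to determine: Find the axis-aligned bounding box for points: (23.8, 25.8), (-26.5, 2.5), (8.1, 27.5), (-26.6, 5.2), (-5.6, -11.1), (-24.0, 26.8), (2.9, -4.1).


x range: [-26.6, 23.8]
y range: [-11.1, 27.5]
Bounding box: (-26.6,-11.1) to (23.8,27.5)

(-26.6,-11.1) to (23.8,27.5)


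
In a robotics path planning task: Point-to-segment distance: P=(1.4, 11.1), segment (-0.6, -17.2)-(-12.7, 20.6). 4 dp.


Project P onto AB: t = 0.6637 (clamped to [0,1])
Closest point on segment: (-8.6311, 7.889)
Distance: 10.5325

10.5325


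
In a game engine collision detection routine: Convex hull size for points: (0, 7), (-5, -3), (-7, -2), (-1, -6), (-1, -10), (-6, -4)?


Convex hull vertices (CCW): (-7, -2), (-6, -4), (-1, -10), (0, 7)
Count = 4

4


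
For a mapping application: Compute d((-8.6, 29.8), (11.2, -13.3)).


dx=19.8, dy=-43.1
d^2 = 19.8^2 + (-43.1)^2 = 2249.65
d = sqrt(2249.65) = 47.4305

47.4305


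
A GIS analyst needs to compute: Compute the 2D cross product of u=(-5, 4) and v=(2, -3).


u x v = u_x*v_y - u_y*v_x = (-5)*(-3) - 4*2
= 15 - 8 = 7

7


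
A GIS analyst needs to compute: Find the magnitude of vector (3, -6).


|u| = sqrt(3^2 + (-6)^2) = sqrt(45) = 6.7082

6.7082


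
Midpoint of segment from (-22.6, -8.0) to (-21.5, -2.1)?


M = (((-22.6)+(-21.5))/2, ((-8)+(-2.1))/2)
= (-22.05, -5.05)

(-22.05, -5.05)


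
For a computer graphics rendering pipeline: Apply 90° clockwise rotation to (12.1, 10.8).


90° CW: (x,y) -> (y, -x)
(12.1,10.8) -> (10.8, -12.1)

(10.8, -12.1)


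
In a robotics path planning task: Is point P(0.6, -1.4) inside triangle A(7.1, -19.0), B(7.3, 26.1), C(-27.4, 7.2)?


Cross products: AB x AP = 296.67, BC x BP = 827.62, CA x CP = 436.9
All same sign? yes

Yes, inside


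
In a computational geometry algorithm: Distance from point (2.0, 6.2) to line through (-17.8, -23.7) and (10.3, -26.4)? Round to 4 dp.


|cross product| = 893.65
|line direction| = sqrt(796.9) = 28.2294
Distance = 893.65/sqrt(796.9) = 31.6567

31.6567


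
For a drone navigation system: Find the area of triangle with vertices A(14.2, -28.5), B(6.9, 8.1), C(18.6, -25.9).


Area = |x_A(y_B-y_C) + x_B(y_C-y_A) + x_C(y_A-y_B)|/2
= |482.8 + 17.94 + (-680.76)|/2
= 180.02/2 = 90.01

90.01


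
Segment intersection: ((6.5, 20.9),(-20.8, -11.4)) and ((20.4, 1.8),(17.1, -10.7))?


Cross products: d1=-236.78, d2=-471.44, d3=970.4, d4=1205.06
d1*d2 < 0 and d3*d4 < 0? no

No, they don't intersect


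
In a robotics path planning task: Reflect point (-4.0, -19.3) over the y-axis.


Reflection over y-axis: (x,y) -> (-x,y)
(-4, -19.3) -> (4, -19.3)

(4, -19.3)


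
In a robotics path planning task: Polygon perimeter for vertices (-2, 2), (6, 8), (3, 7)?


Sides: (-2, 2)->(6, 8): sqrt(100) = 10, (6, 8)->(3, 7): sqrt(10) = 3.162278, (3, 7)->(-2, 2): sqrt(50) = 7.071068
Sum = 20.233346
Perimeter = 20.2333

20.2333


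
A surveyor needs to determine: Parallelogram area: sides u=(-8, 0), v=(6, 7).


|u x v| = |(-8)*7 - 0*6|
= |(-56) - 0| = 56

56


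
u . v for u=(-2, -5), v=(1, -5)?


u . v = u_x*v_x + u_y*v_y = (-2)*1 + (-5)*(-5)
= (-2) + 25 = 23

23


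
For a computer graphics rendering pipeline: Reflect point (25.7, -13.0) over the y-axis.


Reflection over y-axis: (x,y) -> (-x,y)
(25.7, -13) -> (-25.7, -13)

(-25.7, -13)


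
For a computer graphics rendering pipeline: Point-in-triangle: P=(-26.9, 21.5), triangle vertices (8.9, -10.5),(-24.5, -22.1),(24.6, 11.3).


Cross products: AB x AP = -1484.08, BC x BP = 2220.92, CA x CP = -1282.84
All same sign? no

No, outside


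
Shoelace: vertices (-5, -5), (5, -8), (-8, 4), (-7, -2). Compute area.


Shoelace sum: ((-5)*(-8) - 5*(-5)) + (5*4 - (-8)*(-8)) + ((-8)*(-2) - (-7)*4) + ((-7)*(-5) - (-5)*(-2))
= 90
Area = |90|/2 = 45

45


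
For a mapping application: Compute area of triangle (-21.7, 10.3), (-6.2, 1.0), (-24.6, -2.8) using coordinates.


Area = |x_A(y_B-y_C) + x_B(y_C-y_A) + x_C(y_A-y_B)|/2
= |(-82.46) + 81.22 + (-228.78)|/2
= 230.02/2 = 115.01

115.01


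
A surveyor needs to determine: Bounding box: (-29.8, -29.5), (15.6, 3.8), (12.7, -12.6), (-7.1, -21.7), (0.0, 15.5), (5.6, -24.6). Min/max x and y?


x range: [-29.8, 15.6]
y range: [-29.5, 15.5]
Bounding box: (-29.8,-29.5) to (15.6,15.5)

(-29.8,-29.5) to (15.6,15.5)


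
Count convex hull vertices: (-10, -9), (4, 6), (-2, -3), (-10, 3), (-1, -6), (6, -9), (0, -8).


Convex hull vertices (CCW): (-10, -9), (6, -9), (4, 6), (-10, 3)
Count = 4

4


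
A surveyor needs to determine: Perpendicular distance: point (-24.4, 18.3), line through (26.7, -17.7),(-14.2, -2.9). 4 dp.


|cross product| = 716.12
|line direction| = sqrt(1891.85) = 43.4954
Distance = 716.12/sqrt(1891.85) = 16.4643

16.4643


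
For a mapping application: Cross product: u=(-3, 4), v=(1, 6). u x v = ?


u x v = u_x*v_y - u_y*v_x = (-3)*6 - 4*1
= (-18) - 4 = -22

-22


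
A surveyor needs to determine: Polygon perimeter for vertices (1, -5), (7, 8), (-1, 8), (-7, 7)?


Sides: (1, -5)->(7, 8): sqrt(205) = 14.317821, (7, 8)->(-1, 8): sqrt(64) = 8, (-1, 8)->(-7, 7): sqrt(37) = 6.082763, (-7, 7)->(1, -5): sqrt(208) = 14.422205
Sum = 42.822789
Perimeter = 42.8228

42.8228


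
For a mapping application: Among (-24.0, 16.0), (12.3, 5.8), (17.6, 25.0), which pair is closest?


d(P0,P1) = 37.7058, d(P0,P2) = 42.5624, d(P1,P2) = 19.9181
Closest: P1 and P2

Closest pair: (12.3, 5.8) and (17.6, 25.0), distance = 19.9181


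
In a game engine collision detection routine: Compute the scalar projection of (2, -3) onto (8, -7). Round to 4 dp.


u.v = 37, |v| = sqrt(113) = 10.6301
Scalar projection = u.v / |v| = 37 / sqrt(113) = 3.4807

3.4807


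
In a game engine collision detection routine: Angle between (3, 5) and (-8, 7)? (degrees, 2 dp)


u.v = 11, |u| = sqrt(34) = 5.831, |v| = sqrt(113) = 10.6301
cos(theta) = u.v/(|u||v|) = 11/sqrt(3842) = 0.177466
theta = acos(0.177466) = 79.78 degrees

79.78 degrees


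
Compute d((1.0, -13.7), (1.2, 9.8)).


dx=0.2, dy=23.5
d^2 = 0.2^2 + 23.5^2 = 552.29
d = sqrt(552.29) = 23.5009

23.5009


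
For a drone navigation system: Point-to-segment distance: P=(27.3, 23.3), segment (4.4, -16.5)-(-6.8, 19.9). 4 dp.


Project P onto AB: t = 0.822 (clamped to [0,1])
Closest point on segment: (-4.8065, 13.4211)
Distance: 33.592

33.592


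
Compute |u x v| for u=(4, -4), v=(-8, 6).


|u x v| = |4*6 - (-4)*(-8)|
= |24 - 32| = 8

8


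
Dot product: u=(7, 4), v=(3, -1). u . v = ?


u . v = u_x*v_x + u_y*v_y = 7*3 + 4*(-1)
= 21 + (-4) = 17

17


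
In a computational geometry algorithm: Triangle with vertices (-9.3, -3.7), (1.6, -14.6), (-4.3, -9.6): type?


Side lengths squared: AB^2=237.62, BC^2=59.81, CA^2=59.81
Sorted: [59.81, 59.81, 237.62]
By sides: Isosceles, By angles: Obtuse

Isosceles, Obtuse


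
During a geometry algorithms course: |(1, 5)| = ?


|u| = sqrt(1^2 + 5^2) = sqrt(26) = 5.099

5.099


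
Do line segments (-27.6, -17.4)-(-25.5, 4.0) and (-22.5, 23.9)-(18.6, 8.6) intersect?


Cross products: d1=-1775.46, d2=-863.79, d3=-22.41, d4=-934.08
d1*d2 < 0 and d3*d4 < 0? no

No, they don't intersect


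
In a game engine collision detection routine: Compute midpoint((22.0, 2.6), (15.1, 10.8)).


M = ((22+15.1)/2, (2.6+10.8)/2)
= (18.55, 6.7)

(18.55, 6.7)


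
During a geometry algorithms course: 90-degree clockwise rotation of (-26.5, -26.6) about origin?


90° CW: (x,y) -> (y, -x)
(-26.5,-26.6) -> (-26.6, 26.5)

(-26.6, 26.5)


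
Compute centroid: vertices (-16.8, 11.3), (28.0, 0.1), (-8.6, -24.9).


Centroid = ((x_A+x_B+x_C)/3, (y_A+y_B+y_C)/3)
= (((-16.8)+28+(-8.6))/3, (11.3+0.1+(-24.9))/3)
= (0.8667, -4.5)

(0.8667, -4.5)


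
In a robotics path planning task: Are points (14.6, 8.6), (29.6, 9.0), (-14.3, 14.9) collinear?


Cross product: (29.6-14.6)*(14.9-8.6) - (9-8.6)*((-14.3)-14.6)
= 106.06

No, not collinear


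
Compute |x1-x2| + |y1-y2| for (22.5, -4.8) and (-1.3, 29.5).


|22.5-(-1.3)| + |(-4.8)-29.5| = 23.8 + 34.3 = 58.1

58.1


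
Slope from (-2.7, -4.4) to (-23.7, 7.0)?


slope = (y2-y1)/(x2-x1) = (7-(-4.4))/((-23.7)-(-2.7)) = 11.4/(-21) = -0.5429

-0.5429


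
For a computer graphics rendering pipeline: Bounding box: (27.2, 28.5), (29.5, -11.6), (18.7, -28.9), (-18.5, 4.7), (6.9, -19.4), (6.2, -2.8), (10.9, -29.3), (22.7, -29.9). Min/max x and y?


x range: [-18.5, 29.5]
y range: [-29.9, 28.5]
Bounding box: (-18.5,-29.9) to (29.5,28.5)

(-18.5,-29.9) to (29.5,28.5)


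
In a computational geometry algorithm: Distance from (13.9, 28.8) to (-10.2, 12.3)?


dx=-24.1, dy=-16.5
d^2 = (-24.1)^2 + (-16.5)^2 = 853.06
d = sqrt(853.06) = 29.2072

29.2072


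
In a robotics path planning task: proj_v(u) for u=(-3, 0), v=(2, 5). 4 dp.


u.v = -6, |v| = sqrt(29) = 5.3852
Scalar projection = u.v / |v| = -6 / sqrt(29) = -1.1142

-1.1142


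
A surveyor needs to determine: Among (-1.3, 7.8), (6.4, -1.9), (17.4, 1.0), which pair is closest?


d(P0,P1) = 12.3847, d(P0,P2) = 19.898, d(P1,P2) = 11.3759
Closest: P1 and P2

Closest pair: (6.4, -1.9) and (17.4, 1.0), distance = 11.3759


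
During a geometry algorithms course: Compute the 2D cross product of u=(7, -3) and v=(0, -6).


u x v = u_x*v_y - u_y*v_x = 7*(-6) - (-3)*0
= (-42) - 0 = -42

-42


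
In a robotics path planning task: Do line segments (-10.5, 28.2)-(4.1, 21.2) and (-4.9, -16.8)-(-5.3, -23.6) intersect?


Cross products: d1=-56.08, d2=46, d3=-617.8, d4=-719.88
d1*d2 < 0 and d3*d4 < 0? no

No, they don't intersect


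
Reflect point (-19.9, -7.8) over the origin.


Reflection over origin: (x,y) -> (-x,-y)
(-19.9, -7.8) -> (19.9, 7.8)

(19.9, 7.8)


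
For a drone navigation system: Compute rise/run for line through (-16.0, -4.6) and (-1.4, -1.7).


slope = (y2-y1)/(x2-x1) = ((-1.7)-(-4.6))/((-1.4)-(-16)) = 2.9/14.6 = 0.1986

0.1986


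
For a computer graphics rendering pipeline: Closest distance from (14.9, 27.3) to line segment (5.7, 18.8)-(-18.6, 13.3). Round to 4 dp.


Project P onto AB: t = 0 (clamped to [0,1])
Closest point on segment: (5.7, 18.8)
Distance: 12.5256

12.5256


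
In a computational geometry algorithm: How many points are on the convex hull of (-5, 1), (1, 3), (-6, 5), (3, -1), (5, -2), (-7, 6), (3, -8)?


Convex hull vertices (CCW): (-7, 6), (-5, 1), (3, -8), (5, -2), (1, 3)
Count = 5

5


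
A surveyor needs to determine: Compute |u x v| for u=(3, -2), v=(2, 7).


|u x v| = |3*7 - (-2)*2|
= |21 - (-4)| = 25

25


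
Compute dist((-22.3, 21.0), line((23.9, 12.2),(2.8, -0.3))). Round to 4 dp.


|cross product| = 763.18
|line direction| = sqrt(601.46) = 24.5247
Distance = 763.18/sqrt(601.46) = 31.1189

31.1189


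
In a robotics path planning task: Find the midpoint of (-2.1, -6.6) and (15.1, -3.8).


M = (((-2.1)+15.1)/2, ((-6.6)+(-3.8))/2)
= (6.5, -5.2)

(6.5, -5.2)


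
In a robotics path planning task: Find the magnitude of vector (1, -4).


|u| = sqrt(1^2 + (-4)^2) = sqrt(17) = 4.1231

4.1231


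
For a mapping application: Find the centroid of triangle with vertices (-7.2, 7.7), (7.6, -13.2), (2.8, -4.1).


Centroid = ((x_A+x_B+x_C)/3, (y_A+y_B+y_C)/3)
= (((-7.2)+7.6+2.8)/3, (7.7+(-13.2)+(-4.1))/3)
= (1.0667, -3.2)

(1.0667, -3.2)


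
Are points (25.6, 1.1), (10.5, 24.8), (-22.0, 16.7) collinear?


Cross product: (10.5-25.6)*(16.7-1.1) - (24.8-1.1)*((-22)-25.6)
= 892.56

No, not collinear


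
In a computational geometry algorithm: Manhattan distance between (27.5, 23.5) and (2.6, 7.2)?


|27.5-2.6| + |23.5-7.2| = 24.9 + 16.3 = 41.2

41.2


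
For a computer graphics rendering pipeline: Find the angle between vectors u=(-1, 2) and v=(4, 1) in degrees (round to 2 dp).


u.v = -2, |u| = sqrt(5) = 2.2361, |v| = sqrt(17) = 4.1231
cos(theta) = u.v/(|u||v|) = -2/sqrt(85) = -0.21693
theta = acos(-0.21693) = 102.53 degrees

102.53 degrees


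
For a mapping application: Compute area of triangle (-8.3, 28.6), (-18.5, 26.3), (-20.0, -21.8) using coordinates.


Area = |x_A(y_B-y_C) + x_B(y_C-y_A) + x_C(y_A-y_B)|/2
= |(-399.23) + 932.4 + (-46)|/2
= 487.17/2 = 243.585

243.585


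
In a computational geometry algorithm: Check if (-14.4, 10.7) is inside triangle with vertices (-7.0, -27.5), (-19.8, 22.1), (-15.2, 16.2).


Cross products: AB x AP = -121.92, BC x BP = -20.58, CA x CP = -10.14
All same sign? yes

Yes, inside


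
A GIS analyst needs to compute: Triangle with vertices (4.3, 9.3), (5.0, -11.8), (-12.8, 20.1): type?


Side lengths squared: AB^2=445.7, BC^2=1334.45, CA^2=409.05
Sorted: [409.05, 445.7, 1334.45]
By sides: Scalene, By angles: Obtuse

Scalene, Obtuse


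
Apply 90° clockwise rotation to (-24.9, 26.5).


90° CW: (x,y) -> (y, -x)
(-24.9,26.5) -> (26.5, 24.9)

(26.5, 24.9)


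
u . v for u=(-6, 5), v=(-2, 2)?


u . v = u_x*v_x + u_y*v_y = (-6)*(-2) + 5*2
= 12 + 10 = 22

22


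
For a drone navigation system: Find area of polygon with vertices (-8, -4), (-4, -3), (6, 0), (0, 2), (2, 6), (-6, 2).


Shoelace sum: ((-8)*(-3) - (-4)*(-4)) + ((-4)*0 - 6*(-3)) + (6*2 - 0*0) + (0*6 - 2*2) + (2*2 - (-6)*6) + ((-6)*(-4) - (-8)*2)
= 114
Area = |114|/2 = 57

57


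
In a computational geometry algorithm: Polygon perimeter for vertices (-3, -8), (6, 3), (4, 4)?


Sides: (-3, -8)->(6, 3): sqrt(202) = 14.21267, (6, 3)->(4, 4): sqrt(5) = 2.236068, (4, 4)->(-3, -8): sqrt(193) = 13.892444
Sum = 30.341182
Perimeter = 30.3412

30.3412


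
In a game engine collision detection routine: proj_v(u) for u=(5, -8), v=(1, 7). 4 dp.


u.v = -51, |v| = sqrt(50) = 7.0711
Scalar projection = u.v / |v| = -51 / sqrt(50) = -7.2125

-7.2125


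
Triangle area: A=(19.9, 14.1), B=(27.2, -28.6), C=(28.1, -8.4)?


Area = |x_A(y_B-y_C) + x_B(y_C-y_A) + x_C(y_A-y_B)|/2
= |(-401.98) + (-612) + 1199.87|/2
= 185.89/2 = 92.945

92.945


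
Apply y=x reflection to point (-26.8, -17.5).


Reflection over y=x: (x,y) -> (y,x)
(-26.8, -17.5) -> (-17.5, -26.8)

(-17.5, -26.8)


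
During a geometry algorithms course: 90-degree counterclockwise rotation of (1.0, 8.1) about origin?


90° CCW: (x,y) -> (-y, x)
(1,8.1) -> (-8.1, 1)

(-8.1, 1)


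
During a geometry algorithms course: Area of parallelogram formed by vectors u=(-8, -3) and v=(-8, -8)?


|u x v| = |(-8)*(-8) - (-3)*(-8)|
= |64 - 24| = 40

40


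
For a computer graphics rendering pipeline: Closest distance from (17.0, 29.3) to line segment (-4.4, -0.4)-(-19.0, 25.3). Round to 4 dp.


Project P onto AB: t = 0.5161 (clamped to [0,1])
Closest point on segment: (-11.9344, 12.8626)
Distance: 33.2774

33.2774


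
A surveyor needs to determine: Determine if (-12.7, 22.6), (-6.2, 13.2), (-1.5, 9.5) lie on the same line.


Cross product: ((-6.2)-(-12.7))*(9.5-22.6) - (13.2-22.6)*((-1.5)-(-12.7))
= 20.13

No, not collinear


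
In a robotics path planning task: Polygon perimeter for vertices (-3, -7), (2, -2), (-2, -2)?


Sides: (-3, -7)->(2, -2): sqrt(50) = 7.071068, (2, -2)->(-2, -2): sqrt(16) = 4, (-2, -2)->(-3, -7): sqrt(26) = 5.09902
Sum = 16.170088
Perimeter = 16.1701

16.1701


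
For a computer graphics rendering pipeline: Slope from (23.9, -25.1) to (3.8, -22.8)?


slope = (y2-y1)/(x2-x1) = ((-22.8)-(-25.1))/(3.8-23.9) = 2.3/(-20.1) = -0.1144

-0.1144


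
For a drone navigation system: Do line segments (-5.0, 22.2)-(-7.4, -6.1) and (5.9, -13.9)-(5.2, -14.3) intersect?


Cross products: d1=-29.63, d2=-10.78, d3=395.11, d4=376.26
d1*d2 < 0 and d3*d4 < 0? no

No, they don't intersect


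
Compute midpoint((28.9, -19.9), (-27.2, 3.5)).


M = ((28.9+(-27.2))/2, ((-19.9)+3.5)/2)
= (0.85, -8.2)

(0.85, -8.2)


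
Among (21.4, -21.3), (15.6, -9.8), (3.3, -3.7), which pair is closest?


d(P0,P1) = 12.8798, d(P0,P2) = 25.2462, d(P1,P2) = 13.7295
Closest: P0 and P1

Closest pair: (21.4, -21.3) and (15.6, -9.8), distance = 12.8798


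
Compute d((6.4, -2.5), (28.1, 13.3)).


dx=21.7, dy=15.8
d^2 = 21.7^2 + 15.8^2 = 720.53
d = sqrt(720.53) = 26.8427

26.8427


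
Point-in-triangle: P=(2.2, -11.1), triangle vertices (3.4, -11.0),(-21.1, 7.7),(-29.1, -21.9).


Cross products: AB x AP = 24.89, BC x BP = 840.08, CA x CP = 9.83
All same sign? yes

Yes, inside


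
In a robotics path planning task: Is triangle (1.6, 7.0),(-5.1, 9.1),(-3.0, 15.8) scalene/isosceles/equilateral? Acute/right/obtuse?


Side lengths squared: AB^2=49.3, BC^2=49.3, CA^2=98.6
Sorted: [49.3, 49.3, 98.6]
By sides: Isosceles, By angles: Right

Isosceles, Right


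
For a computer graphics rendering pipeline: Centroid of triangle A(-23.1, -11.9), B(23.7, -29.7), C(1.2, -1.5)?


Centroid = ((x_A+x_B+x_C)/3, (y_A+y_B+y_C)/3)
= (((-23.1)+23.7+1.2)/3, ((-11.9)+(-29.7)+(-1.5))/3)
= (0.6, -14.3667)

(0.6, -14.3667)


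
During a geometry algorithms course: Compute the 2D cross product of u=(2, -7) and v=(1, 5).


u x v = u_x*v_y - u_y*v_x = 2*5 - (-7)*1
= 10 - (-7) = 17

17


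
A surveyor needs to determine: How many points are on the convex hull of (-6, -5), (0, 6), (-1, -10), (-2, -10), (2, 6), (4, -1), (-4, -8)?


Convex hull vertices (CCW): (-6, -5), (-4, -8), (-2, -10), (-1, -10), (4, -1), (2, 6), (0, 6)
Count = 7

7


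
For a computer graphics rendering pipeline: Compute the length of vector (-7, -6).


|u| = sqrt((-7)^2 + (-6)^2) = sqrt(85) = 9.2195

9.2195


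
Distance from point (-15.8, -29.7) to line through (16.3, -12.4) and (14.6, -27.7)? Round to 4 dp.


|cross product| = 461.72
|line direction| = sqrt(236.98) = 15.3942
Distance = 461.72/sqrt(236.98) = 29.9932

29.9932


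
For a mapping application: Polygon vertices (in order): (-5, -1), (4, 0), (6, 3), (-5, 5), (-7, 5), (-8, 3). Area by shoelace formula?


Shoelace sum: ((-5)*0 - 4*(-1)) + (4*3 - 6*0) + (6*5 - (-5)*3) + ((-5)*5 - (-7)*5) + ((-7)*3 - (-8)*5) + ((-8)*(-1) - (-5)*3)
= 113
Area = |113|/2 = 56.5

56.5


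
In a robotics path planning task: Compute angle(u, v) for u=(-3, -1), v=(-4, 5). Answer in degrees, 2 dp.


u.v = 7, |u| = sqrt(10) = 3.1623, |v| = sqrt(41) = 6.4031
cos(theta) = u.v/(|u||v|) = 7/sqrt(410) = 0.345705
theta = acos(0.345705) = 69.78 degrees

69.78 degrees


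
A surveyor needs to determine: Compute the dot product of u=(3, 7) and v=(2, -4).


u . v = u_x*v_x + u_y*v_y = 3*2 + 7*(-4)
= 6 + (-28) = -22

-22


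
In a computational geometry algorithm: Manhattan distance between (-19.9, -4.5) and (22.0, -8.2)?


|(-19.9)-22| + |(-4.5)-(-8.2)| = 41.9 + 3.7 = 45.6

45.6


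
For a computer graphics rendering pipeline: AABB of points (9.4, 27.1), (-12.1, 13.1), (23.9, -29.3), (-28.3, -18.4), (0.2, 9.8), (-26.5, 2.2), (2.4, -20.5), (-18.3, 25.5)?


x range: [-28.3, 23.9]
y range: [-29.3, 27.1]
Bounding box: (-28.3,-29.3) to (23.9,27.1)

(-28.3,-29.3) to (23.9,27.1)


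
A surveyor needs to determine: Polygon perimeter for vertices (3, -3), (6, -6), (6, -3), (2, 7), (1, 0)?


Sides: (3, -3)->(6, -6): sqrt(18) = 4.242641, (6, -6)->(6, -3): sqrt(9) = 3, (6, -3)->(2, 7): sqrt(116) = 10.77033, (2, 7)->(1, 0): sqrt(50) = 7.071068, (1, 0)->(3, -3): sqrt(13) = 3.605551
Sum = 28.68959
Perimeter = 28.6896

28.6896


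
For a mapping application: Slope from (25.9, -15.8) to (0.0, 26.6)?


slope = (y2-y1)/(x2-x1) = (26.6-(-15.8))/(0-25.9) = 42.4/(-25.9) = -1.6371

-1.6371


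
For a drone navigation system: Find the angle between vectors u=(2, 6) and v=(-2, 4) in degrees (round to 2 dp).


u.v = 20, |u| = sqrt(40) = 6.3246, |v| = sqrt(20) = 4.4721
cos(theta) = u.v/(|u||v|) = 20/sqrt(800) = 0.707107
theta = acos(0.707107) = 45 degrees

45 degrees


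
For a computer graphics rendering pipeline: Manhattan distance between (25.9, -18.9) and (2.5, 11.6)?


|25.9-2.5| + |(-18.9)-11.6| = 23.4 + 30.5 = 53.9

53.9


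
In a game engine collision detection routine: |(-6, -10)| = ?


|u| = sqrt((-6)^2 + (-10)^2) = sqrt(136) = 11.6619

11.6619


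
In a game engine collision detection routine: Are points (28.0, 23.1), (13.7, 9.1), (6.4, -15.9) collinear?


Cross product: (13.7-28)*((-15.9)-23.1) - (9.1-23.1)*(6.4-28)
= 255.3

No, not collinear


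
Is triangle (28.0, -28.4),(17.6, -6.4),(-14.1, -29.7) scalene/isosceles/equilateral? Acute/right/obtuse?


Side lengths squared: AB^2=592.16, BC^2=1547.78, CA^2=1774.1
Sorted: [592.16, 1547.78, 1774.1]
By sides: Scalene, By angles: Acute

Scalene, Acute


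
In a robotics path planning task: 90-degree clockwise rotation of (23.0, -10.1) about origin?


90° CW: (x,y) -> (y, -x)
(23,-10.1) -> (-10.1, -23)

(-10.1, -23)


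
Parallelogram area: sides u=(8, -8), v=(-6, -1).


|u x v| = |8*(-1) - (-8)*(-6)|
= |(-8) - 48| = 56

56


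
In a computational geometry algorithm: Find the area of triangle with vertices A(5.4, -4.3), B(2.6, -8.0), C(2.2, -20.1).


Area = |x_A(y_B-y_C) + x_B(y_C-y_A) + x_C(y_A-y_B)|/2
= |65.34 + (-41.08) + 8.14|/2
= 32.4/2 = 16.2

16.2


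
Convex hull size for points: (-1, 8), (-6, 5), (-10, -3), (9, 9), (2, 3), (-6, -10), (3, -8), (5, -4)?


Convex hull vertices (CCW): (-10, -3), (-6, -10), (3, -8), (5, -4), (9, 9), (-1, 8), (-6, 5)
Count = 7

7


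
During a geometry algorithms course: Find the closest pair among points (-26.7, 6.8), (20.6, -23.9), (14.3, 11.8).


d(P0,P1) = 56.3895, d(P0,P2) = 41.3038, d(P1,P2) = 36.2516
Closest: P1 and P2

Closest pair: (20.6, -23.9) and (14.3, 11.8), distance = 36.2516


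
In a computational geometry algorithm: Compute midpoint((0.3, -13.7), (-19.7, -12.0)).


M = ((0.3+(-19.7))/2, ((-13.7)+(-12))/2)
= (-9.7, -12.85)

(-9.7, -12.85)


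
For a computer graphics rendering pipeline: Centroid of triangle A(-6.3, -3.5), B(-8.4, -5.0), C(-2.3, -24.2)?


Centroid = ((x_A+x_B+x_C)/3, (y_A+y_B+y_C)/3)
= (((-6.3)+(-8.4)+(-2.3))/3, ((-3.5)+(-5)+(-24.2))/3)
= (-5.6667, -10.9)

(-5.6667, -10.9)


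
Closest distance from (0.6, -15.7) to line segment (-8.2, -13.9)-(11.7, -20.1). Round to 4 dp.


Project P onto AB: t = 0.4288 (clamped to [0,1])
Closest point on segment: (0.3326, -16.5584)
Distance: 0.8991

0.8991


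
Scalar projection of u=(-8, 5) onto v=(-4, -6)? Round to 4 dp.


u.v = 2, |v| = sqrt(52) = 7.2111
Scalar projection = u.v / |v| = 2 / sqrt(52) = 0.2774

0.2774


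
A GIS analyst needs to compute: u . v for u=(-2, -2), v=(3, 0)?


u . v = u_x*v_x + u_y*v_y = (-2)*3 + (-2)*0
= (-6) + 0 = -6

-6


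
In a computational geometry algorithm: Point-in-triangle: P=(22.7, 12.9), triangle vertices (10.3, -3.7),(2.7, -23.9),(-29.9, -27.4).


Cross products: AB x AP = 124.32, BC x BP = -1129.68, CA x CP = 373.44
All same sign? no

No, outside


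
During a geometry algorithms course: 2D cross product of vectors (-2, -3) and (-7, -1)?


u x v = u_x*v_y - u_y*v_x = (-2)*(-1) - (-3)*(-7)
= 2 - 21 = -19

-19


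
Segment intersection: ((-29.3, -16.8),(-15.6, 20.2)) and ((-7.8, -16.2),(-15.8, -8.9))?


Cross products: d1=161.75, d2=-234.26, d3=-787.28, d4=-391.27
d1*d2 < 0 and d3*d4 < 0? no

No, they don't intersect


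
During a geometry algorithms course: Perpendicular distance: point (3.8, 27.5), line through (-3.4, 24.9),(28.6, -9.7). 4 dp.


|cross product| = 332.32
|line direction| = sqrt(2221.16) = 47.1292
Distance = 332.32/sqrt(2221.16) = 7.0513

7.0513


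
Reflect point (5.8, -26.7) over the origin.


Reflection over origin: (x,y) -> (-x,-y)
(5.8, -26.7) -> (-5.8, 26.7)

(-5.8, 26.7)


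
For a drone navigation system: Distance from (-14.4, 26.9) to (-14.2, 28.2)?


dx=0.2, dy=1.3
d^2 = 0.2^2 + 1.3^2 = 1.73
d = sqrt(1.73) = 1.3153

1.3153


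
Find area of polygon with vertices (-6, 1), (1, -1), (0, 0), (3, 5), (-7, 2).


Shoelace sum: ((-6)*(-1) - 1*1) + (1*0 - 0*(-1)) + (0*5 - 3*0) + (3*2 - (-7)*5) + ((-7)*1 - (-6)*2)
= 51
Area = |51|/2 = 25.5

25.5


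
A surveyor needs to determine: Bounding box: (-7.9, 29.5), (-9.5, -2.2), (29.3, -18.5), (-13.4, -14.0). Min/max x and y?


x range: [-13.4, 29.3]
y range: [-18.5, 29.5]
Bounding box: (-13.4,-18.5) to (29.3,29.5)

(-13.4,-18.5) to (29.3,29.5)


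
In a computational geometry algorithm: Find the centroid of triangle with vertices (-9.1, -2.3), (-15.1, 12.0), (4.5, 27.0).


Centroid = ((x_A+x_B+x_C)/3, (y_A+y_B+y_C)/3)
= (((-9.1)+(-15.1)+4.5)/3, ((-2.3)+12+27)/3)
= (-6.5667, 12.2333)

(-6.5667, 12.2333)


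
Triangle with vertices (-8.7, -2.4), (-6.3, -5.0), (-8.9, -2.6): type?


Side lengths squared: AB^2=12.52, BC^2=12.52, CA^2=0.08
Sorted: [0.08, 12.52, 12.52]
By sides: Isosceles, By angles: Acute

Isosceles, Acute


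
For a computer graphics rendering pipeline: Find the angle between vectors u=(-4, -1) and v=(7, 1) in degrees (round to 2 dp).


u.v = -29, |u| = sqrt(17) = 4.1231, |v| = sqrt(50) = 7.0711
cos(theta) = u.v/(|u||v|) = -29/sqrt(850) = -0.994692
theta = acos(-0.994692) = 174.09 degrees

174.09 degrees


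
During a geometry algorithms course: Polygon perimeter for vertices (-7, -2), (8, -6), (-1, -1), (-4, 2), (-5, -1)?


Sides: (-7, -2)->(8, -6): sqrt(241) = 15.524175, (8, -6)->(-1, -1): sqrt(106) = 10.29563, (-1, -1)->(-4, 2): sqrt(18) = 4.242641, (-4, 2)->(-5, -1): sqrt(10) = 3.162278, (-5, -1)->(-7, -2): sqrt(5) = 2.236068
Sum = 35.460792
Perimeter = 35.4608

35.4608


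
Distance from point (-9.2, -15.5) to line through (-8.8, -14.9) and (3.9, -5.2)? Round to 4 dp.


|cross product| = 3.74
|line direction| = sqrt(255.38) = 15.9806
Distance = 3.74/sqrt(255.38) = 0.234

0.234


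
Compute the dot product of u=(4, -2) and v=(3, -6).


u . v = u_x*v_x + u_y*v_y = 4*3 + (-2)*(-6)
= 12 + 12 = 24

24


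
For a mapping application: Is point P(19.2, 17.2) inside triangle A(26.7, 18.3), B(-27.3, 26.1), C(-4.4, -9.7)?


Cross products: AB x AP = 117.9, BC x BP = 1460.89, CA x CP = 175.79
All same sign? yes

Yes, inside


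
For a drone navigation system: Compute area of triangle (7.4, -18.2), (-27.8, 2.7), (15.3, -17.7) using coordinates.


Area = |x_A(y_B-y_C) + x_B(y_C-y_A) + x_C(y_A-y_B)|/2
= |150.96 + (-13.9) + (-319.77)|/2
= 182.71/2 = 91.355

91.355


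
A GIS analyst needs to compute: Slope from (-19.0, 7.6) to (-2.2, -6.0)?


slope = (y2-y1)/(x2-x1) = ((-6)-7.6)/((-2.2)-(-19)) = (-13.6)/16.8 = -0.8095

-0.8095


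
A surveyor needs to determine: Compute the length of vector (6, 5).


|u| = sqrt(6^2 + 5^2) = sqrt(61) = 7.8102

7.8102


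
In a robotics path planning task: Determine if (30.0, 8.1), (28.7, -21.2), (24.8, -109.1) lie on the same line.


Cross product: (28.7-30)*((-109.1)-8.1) - ((-21.2)-8.1)*(24.8-30)
= 0

Yes, collinear


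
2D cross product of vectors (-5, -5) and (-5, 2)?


u x v = u_x*v_y - u_y*v_x = (-5)*2 - (-5)*(-5)
= (-10) - 25 = -35

-35


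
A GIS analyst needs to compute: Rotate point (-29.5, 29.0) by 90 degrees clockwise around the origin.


90° CW: (x,y) -> (y, -x)
(-29.5,29) -> (29, 29.5)

(29, 29.5)


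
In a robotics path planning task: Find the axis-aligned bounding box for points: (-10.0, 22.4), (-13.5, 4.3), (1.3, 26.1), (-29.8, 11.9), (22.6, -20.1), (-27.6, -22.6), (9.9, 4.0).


x range: [-29.8, 22.6]
y range: [-22.6, 26.1]
Bounding box: (-29.8,-22.6) to (22.6,26.1)

(-29.8,-22.6) to (22.6,26.1)


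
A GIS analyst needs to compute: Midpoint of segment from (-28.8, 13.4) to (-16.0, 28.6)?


M = (((-28.8)+(-16))/2, (13.4+28.6)/2)
= (-22.4, 21)

(-22.4, 21)


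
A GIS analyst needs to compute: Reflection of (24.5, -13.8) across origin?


Reflection over origin: (x,y) -> (-x,-y)
(24.5, -13.8) -> (-24.5, 13.8)

(-24.5, 13.8)


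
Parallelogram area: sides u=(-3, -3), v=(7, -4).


|u x v| = |(-3)*(-4) - (-3)*7|
= |12 - (-21)| = 33

33


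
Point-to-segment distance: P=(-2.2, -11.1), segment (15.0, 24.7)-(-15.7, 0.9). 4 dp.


Project P onto AB: t = 0.9146 (clamped to [0,1])
Closest point on segment: (-13.0785, 2.9323)
Distance: 17.7552

17.7552


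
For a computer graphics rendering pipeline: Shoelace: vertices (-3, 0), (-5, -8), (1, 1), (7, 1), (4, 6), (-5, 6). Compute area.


Shoelace sum: ((-3)*(-8) - (-5)*0) + ((-5)*1 - 1*(-8)) + (1*1 - 7*1) + (7*6 - 4*1) + (4*6 - (-5)*6) + ((-5)*0 - (-3)*6)
= 131
Area = |131|/2 = 65.5

65.5


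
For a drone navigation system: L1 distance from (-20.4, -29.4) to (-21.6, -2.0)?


|(-20.4)-(-21.6)| + |(-29.4)-(-2)| = 1.2 + 27.4 = 28.6

28.6


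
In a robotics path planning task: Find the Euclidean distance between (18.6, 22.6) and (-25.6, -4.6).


dx=-44.2, dy=-27.2
d^2 = (-44.2)^2 + (-27.2)^2 = 2693.48
d = sqrt(2693.48) = 51.8987

51.8987


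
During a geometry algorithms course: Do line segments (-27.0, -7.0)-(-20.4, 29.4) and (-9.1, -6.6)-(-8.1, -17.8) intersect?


Cross products: d1=-200.88, d2=-90.56, d3=-648.92, d4=-759.24
d1*d2 < 0 and d3*d4 < 0? no

No, they don't intersect


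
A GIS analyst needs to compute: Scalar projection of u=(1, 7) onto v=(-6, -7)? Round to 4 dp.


u.v = -55, |v| = sqrt(85) = 9.2195
Scalar projection = u.v / |v| = -55 / sqrt(85) = -5.9656

-5.9656


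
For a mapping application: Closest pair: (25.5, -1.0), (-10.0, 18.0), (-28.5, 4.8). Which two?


d(P0,P1) = 40.2647, d(P0,P2) = 54.3106, d(P1,P2) = 22.7264
Closest: P1 and P2

Closest pair: (-10.0, 18.0) and (-28.5, 4.8), distance = 22.7264


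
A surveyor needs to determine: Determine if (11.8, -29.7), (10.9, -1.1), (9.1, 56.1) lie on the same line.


Cross product: (10.9-11.8)*(56.1-(-29.7)) - ((-1.1)-(-29.7))*(9.1-11.8)
= 0

Yes, collinear


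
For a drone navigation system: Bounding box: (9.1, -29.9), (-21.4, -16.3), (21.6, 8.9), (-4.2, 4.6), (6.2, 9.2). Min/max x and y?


x range: [-21.4, 21.6]
y range: [-29.9, 9.2]
Bounding box: (-21.4,-29.9) to (21.6,9.2)

(-21.4,-29.9) to (21.6,9.2)


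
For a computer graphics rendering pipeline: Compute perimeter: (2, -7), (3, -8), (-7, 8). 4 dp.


Sides: (2, -7)->(3, -8): sqrt(2) = 1.414214, (3, -8)->(-7, 8): sqrt(356) = 18.867962, (-7, 8)->(2, -7): sqrt(306) = 17.492856
Sum = 37.775032
Perimeter = 37.775

37.775


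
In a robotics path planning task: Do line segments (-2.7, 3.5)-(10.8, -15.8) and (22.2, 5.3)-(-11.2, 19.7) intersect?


Cross products: d1=418.68, d2=868.9, d3=504.87, d4=54.65
d1*d2 < 0 and d3*d4 < 0? no

No, they don't intersect


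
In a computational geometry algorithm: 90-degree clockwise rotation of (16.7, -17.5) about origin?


90° CW: (x,y) -> (y, -x)
(16.7,-17.5) -> (-17.5, -16.7)

(-17.5, -16.7)


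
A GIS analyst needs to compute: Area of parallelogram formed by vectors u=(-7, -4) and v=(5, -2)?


|u x v| = |(-7)*(-2) - (-4)*5|
= |14 - (-20)| = 34

34


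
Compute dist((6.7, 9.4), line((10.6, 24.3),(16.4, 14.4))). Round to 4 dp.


|cross product| = 125.03
|line direction| = sqrt(131.65) = 11.4739
Distance = 125.03/sqrt(131.65) = 10.8969

10.8969


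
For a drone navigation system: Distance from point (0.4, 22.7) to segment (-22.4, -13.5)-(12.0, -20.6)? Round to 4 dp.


Project P onto AB: t = 0.4274 (clamped to [0,1])
Closest point on segment: (-7.6978, -16.5345)
Distance: 40.0614

40.0614


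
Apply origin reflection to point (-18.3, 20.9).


Reflection over origin: (x,y) -> (-x,-y)
(-18.3, 20.9) -> (18.3, -20.9)

(18.3, -20.9)


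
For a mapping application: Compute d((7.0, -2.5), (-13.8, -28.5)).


dx=-20.8, dy=-26
d^2 = (-20.8)^2 + (-26)^2 = 1108.64
d = sqrt(1108.64) = 33.2962

33.2962


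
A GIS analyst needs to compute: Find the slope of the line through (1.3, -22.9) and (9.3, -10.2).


slope = (y2-y1)/(x2-x1) = ((-10.2)-(-22.9))/(9.3-1.3) = 12.7/8 = 1.5875

1.5875


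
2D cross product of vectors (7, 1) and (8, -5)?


u x v = u_x*v_y - u_y*v_x = 7*(-5) - 1*8
= (-35) - 8 = -43

-43


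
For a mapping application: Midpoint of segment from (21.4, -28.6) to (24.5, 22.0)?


M = ((21.4+24.5)/2, ((-28.6)+22)/2)
= (22.95, -3.3)

(22.95, -3.3)


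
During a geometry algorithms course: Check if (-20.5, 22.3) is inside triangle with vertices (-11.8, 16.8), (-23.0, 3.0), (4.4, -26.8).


Cross products: AB x AP = -181.66, BC x BP = 603.32, CA x CP = 290.22
All same sign? no

No, outside


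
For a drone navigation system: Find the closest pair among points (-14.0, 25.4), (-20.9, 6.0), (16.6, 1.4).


d(P0,P1) = 20.5905, d(P0,P2) = 38.8891, d(P1,P2) = 37.7811
Closest: P0 and P1

Closest pair: (-14.0, 25.4) and (-20.9, 6.0), distance = 20.5905


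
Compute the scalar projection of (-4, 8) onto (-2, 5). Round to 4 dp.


u.v = 48, |v| = sqrt(29) = 5.3852
Scalar projection = u.v / |v| = 48 / sqrt(29) = 8.9134

8.9134


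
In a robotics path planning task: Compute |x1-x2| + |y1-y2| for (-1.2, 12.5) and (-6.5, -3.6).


|(-1.2)-(-6.5)| + |12.5-(-3.6)| = 5.3 + 16.1 = 21.4

21.4


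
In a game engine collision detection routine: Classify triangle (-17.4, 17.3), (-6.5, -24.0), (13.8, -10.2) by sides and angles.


Side lengths squared: AB^2=1824.5, BC^2=602.53, CA^2=1729.69
Sorted: [602.53, 1729.69, 1824.5]
By sides: Scalene, By angles: Acute

Scalene, Acute


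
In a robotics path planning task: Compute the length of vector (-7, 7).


|u| = sqrt((-7)^2 + 7^2) = sqrt(98) = 9.8995

9.8995


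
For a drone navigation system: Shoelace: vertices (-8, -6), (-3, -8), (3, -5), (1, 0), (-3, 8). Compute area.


Shoelace sum: ((-8)*(-8) - (-3)*(-6)) + ((-3)*(-5) - 3*(-8)) + (3*0 - 1*(-5)) + (1*8 - (-3)*0) + ((-3)*(-6) - (-8)*8)
= 180
Area = |180|/2 = 90

90


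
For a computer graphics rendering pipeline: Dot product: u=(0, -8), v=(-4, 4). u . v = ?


u . v = u_x*v_x + u_y*v_y = 0*(-4) + (-8)*4
= 0 + (-32) = -32

-32


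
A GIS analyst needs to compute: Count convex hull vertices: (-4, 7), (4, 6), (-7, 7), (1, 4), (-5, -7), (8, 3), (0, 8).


Convex hull vertices (CCW): (-7, 7), (-5, -7), (8, 3), (4, 6), (0, 8)
Count = 5

5


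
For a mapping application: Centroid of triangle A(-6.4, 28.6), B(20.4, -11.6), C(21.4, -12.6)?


Centroid = ((x_A+x_B+x_C)/3, (y_A+y_B+y_C)/3)
= (((-6.4)+20.4+21.4)/3, (28.6+(-11.6)+(-12.6))/3)
= (11.8, 1.4667)

(11.8, 1.4667)


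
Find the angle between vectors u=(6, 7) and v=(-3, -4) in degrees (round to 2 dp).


u.v = -46, |u| = sqrt(85) = 9.2195, |v| = sqrt(25) = 5
cos(theta) = u.v/(|u||v|) = -46/sqrt(2125) = -0.99788
theta = acos(-0.99788) = 176.27 degrees

176.27 degrees


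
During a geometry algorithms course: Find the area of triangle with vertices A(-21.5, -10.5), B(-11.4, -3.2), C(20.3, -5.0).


Area = |x_A(y_B-y_C) + x_B(y_C-y_A) + x_C(y_A-y_B)|/2
= |(-38.7) + (-62.7) + (-148.19)|/2
= 249.59/2 = 124.795

124.795


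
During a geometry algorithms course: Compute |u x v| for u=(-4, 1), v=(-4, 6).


|u x v| = |(-4)*6 - 1*(-4)|
= |(-24) - (-4)| = 20

20


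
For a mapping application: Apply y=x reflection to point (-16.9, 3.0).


Reflection over y=x: (x,y) -> (y,x)
(-16.9, 3) -> (3, -16.9)

(3, -16.9)


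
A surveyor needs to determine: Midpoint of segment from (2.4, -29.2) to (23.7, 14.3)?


M = ((2.4+23.7)/2, ((-29.2)+14.3)/2)
= (13.05, -7.45)

(13.05, -7.45)
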